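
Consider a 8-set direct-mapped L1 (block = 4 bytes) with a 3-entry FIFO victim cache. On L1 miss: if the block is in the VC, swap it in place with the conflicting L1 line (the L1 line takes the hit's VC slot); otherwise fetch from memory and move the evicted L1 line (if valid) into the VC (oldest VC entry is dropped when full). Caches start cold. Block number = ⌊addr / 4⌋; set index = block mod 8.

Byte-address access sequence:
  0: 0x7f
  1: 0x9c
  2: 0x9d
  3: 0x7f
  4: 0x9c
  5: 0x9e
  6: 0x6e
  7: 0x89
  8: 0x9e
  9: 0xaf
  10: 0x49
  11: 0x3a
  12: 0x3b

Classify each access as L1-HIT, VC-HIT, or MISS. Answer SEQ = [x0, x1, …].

0: 0x7f (blk 31, set 7) → MISS  vc=[]
1: 0x9c (blk 39, set 7) → MISS  vc=[31]
2: 0x9d (blk 39, set 7) → L1-HIT  vc=[31]
3: 0x7f (blk 31, set 7) → VC-HIT  vc=[39]
4: 0x9c (blk 39, set 7) → VC-HIT  vc=[31]
5: 0x9e (blk 39, set 7) → L1-HIT  vc=[31]
6: 0x6e (blk 27, set 3) → MISS  vc=[31]
7: 0x89 (blk 34, set 2) → MISS  vc=[31]
8: 0x9e (blk 39, set 7) → L1-HIT  vc=[31]
9: 0xaf (blk 43, set 3) → MISS  vc=[31, 27]
10: 0x49 (blk 18, set 2) → MISS  vc=[31, 27, 34]
11: 0x3a (blk 14, set 6) → MISS  vc=[31, 27, 34]
12: 0x3b (blk 14, set 6) → L1-HIT  vc=[31, 27, 34]

SEQ = [MISS, MISS, L1-HIT, VC-HIT, VC-HIT, L1-HIT, MISS, MISS, L1-HIT, MISS, MISS, MISS, L1-HIT]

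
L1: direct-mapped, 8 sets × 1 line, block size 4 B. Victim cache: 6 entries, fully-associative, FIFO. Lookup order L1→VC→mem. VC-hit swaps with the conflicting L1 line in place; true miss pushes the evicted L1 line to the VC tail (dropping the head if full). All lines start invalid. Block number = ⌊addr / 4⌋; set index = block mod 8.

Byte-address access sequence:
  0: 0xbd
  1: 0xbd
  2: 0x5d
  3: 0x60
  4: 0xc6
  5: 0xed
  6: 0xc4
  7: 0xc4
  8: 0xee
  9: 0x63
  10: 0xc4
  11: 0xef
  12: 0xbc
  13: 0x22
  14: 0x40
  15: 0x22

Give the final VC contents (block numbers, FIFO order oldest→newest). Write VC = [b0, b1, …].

VC = [23, 24, 16]

#0 0xbd→b47/s7 MISS; vc=[]
#1 0xbd→b47/s7 L1-HIT; vc=[]
#2 0x5d→b23/s7 MISS; vc=[47]
#3 0x60→b24/s0 MISS; vc=[47]
#4 0xc6→b49/s1 MISS; vc=[47]
#5 0xed→b59/s3 MISS; vc=[47]
#6 0xc4→b49/s1 L1-HIT; vc=[47]
#7 0xc4→b49/s1 L1-HIT; vc=[47]
#8 0xee→b59/s3 L1-HIT; vc=[47]
#9 0x63→b24/s0 L1-HIT; vc=[47]
#10 0xc4→b49/s1 L1-HIT; vc=[47]
#11 0xef→b59/s3 L1-HIT; vc=[47]
#12 0xbc→b47/s7 VC-HIT; vc=[23]
#13 0x22→b8/s0 MISS; vc=[23,24]
#14 0x40→b16/s0 MISS; vc=[23,24,8]
#15 0x22→b8/s0 VC-HIT; vc=[23,24,16]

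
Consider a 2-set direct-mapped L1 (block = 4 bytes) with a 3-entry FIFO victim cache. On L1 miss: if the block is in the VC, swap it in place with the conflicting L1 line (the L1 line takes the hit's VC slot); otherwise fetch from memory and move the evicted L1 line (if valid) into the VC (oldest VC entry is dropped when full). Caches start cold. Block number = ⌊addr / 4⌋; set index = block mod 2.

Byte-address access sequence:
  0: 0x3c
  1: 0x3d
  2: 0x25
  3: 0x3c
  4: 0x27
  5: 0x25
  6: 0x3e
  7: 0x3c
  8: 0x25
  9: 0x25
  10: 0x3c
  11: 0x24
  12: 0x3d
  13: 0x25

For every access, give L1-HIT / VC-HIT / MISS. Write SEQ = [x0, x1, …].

0: 0x3c (blk 15, set 1) → MISS  vc=[]
1: 0x3d (blk 15, set 1) → L1-HIT  vc=[]
2: 0x25 (blk 9, set 1) → MISS  vc=[15]
3: 0x3c (blk 15, set 1) → VC-HIT  vc=[9]
4: 0x27 (blk 9, set 1) → VC-HIT  vc=[15]
5: 0x25 (blk 9, set 1) → L1-HIT  vc=[15]
6: 0x3e (blk 15, set 1) → VC-HIT  vc=[9]
7: 0x3c (blk 15, set 1) → L1-HIT  vc=[9]
8: 0x25 (blk 9, set 1) → VC-HIT  vc=[15]
9: 0x25 (blk 9, set 1) → L1-HIT  vc=[15]
10: 0x3c (blk 15, set 1) → VC-HIT  vc=[9]
11: 0x24 (blk 9, set 1) → VC-HIT  vc=[15]
12: 0x3d (blk 15, set 1) → VC-HIT  vc=[9]
13: 0x25 (blk 9, set 1) → VC-HIT  vc=[15]

SEQ = [MISS, L1-HIT, MISS, VC-HIT, VC-HIT, L1-HIT, VC-HIT, L1-HIT, VC-HIT, L1-HIT, VC-HIT, VC-HIT, VC-HIT, VC-HIT]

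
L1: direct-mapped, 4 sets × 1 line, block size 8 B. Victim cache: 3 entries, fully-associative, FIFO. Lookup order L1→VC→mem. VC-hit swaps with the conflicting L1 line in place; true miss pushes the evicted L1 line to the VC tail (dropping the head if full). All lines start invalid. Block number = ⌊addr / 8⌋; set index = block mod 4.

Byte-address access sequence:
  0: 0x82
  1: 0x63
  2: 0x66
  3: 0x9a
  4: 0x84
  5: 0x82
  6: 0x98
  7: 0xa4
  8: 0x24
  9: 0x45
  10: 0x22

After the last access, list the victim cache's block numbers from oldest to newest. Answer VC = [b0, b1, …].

VC = [16, 20, 8]

  [0] addr=0x82 blk=16 s=0: MISS | VC []
  [1] addr=0x63 blk=12 s=0: MISS | VC [16]
  [2] addr=0x66 blk=12 s=0: L1-HIT | VC [16]
  [3] addr=0x9a blk=19 s=3: MISS | VC [16]
  [4] addr=0x84 blk=16 s=0: VC-HIT | VC [12]
  [5] addr=0x82 blk=16 s=0: L1-HIT | VC [12]
  [6] addr=0x98 blk=19 s=3: L1-HIT | VC [12]
  [7] addr=0xa4 blk=20 s=0: MISS | VC [12, 16]
  [8] addr=0x24 blk=4 s=0: MISS | VC [12, 16, 20]
  [9] addr=0x45 blk=8 s=0: MISS | VC [16, 20, 4]
  [10] addr=0x22 blk=4 s=0: VC-HIT | VC [16, 20, 8]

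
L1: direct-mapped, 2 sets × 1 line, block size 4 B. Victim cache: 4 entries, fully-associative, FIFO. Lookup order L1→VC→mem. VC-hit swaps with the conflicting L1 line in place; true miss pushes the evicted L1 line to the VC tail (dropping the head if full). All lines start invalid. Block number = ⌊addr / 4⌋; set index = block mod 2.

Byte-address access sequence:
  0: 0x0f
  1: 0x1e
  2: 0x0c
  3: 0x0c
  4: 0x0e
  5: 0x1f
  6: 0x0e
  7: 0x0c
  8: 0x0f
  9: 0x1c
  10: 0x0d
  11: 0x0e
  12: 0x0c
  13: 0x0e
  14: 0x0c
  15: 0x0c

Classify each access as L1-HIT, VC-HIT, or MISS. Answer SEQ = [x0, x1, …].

SEQ = [MISS, MISS, VC-HIT, L1-HIT, L1-HIT, VC-HIT, VC-HIT, L1-HIT, L1-HIT, VC-HIT, VC-HIT, L1-HIT, L1-HIT, L1-HIT, L1-HIT, L1-HIT]

#0 0xf→b3/s1 MISS; vc=[]
#1 0x1e→b7/s1 MISS; vc=[3]
#2 0xc→b3/s1 VC-HIT; vc=[7]
#3 0xc→b3/s1 L1-HIT; vc=[7]
#4 0xe→b3/s1 L1-HIT; vc=[7]
#5 0x1f→b7/s1 VC-HIT; vc=[3]
#6 0xe→b3/s1 VC-HIT; vc=[7]
#7 0xc→b3/s1 L1-HIT; vc=[7]
#8 0xf→b3/s1 L1-HIT; vc=[7]
#9 0x1c→b7/s1 VC-HIT; vc=[3]
#10 0xd→b3/s1 VC-HIT; vc=[7]
#11 0xe→b3/s1 L1-HIT; vc=[7]
#12 0xc→b3/s1 L1-HIT; vc=[7]
#13 0xe→b3/s1 L1-HIT; vc=[7]
#14 0xc→b3/s1 L1-HIT; vc=[7]
#15 0xc→b3/s1 L1-HIT; vc=[7]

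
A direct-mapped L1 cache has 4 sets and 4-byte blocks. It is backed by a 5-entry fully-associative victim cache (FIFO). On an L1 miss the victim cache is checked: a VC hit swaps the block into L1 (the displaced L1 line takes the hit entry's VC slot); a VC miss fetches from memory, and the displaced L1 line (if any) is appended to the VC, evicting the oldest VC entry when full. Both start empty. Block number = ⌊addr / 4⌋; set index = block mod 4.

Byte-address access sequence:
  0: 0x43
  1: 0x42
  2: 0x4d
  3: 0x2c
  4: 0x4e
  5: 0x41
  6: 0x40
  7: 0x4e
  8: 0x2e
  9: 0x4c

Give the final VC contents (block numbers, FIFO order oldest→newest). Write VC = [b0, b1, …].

VC = [11]

#0 0x43→b16/s0 MISS; vc=[]
#1 0x42→b16/s0 L1-HIT; vc=[]
#2 0x4d→b19/s3 MISS; vc=[]
#3 0x2c→b11/s3 MISS; vc=[19]
#4 0x4e→b19/s3 VC-HIT; vc=[11]
#5 0x41→b16/s0 L1-HIT; vc=[11]
#6 0x40→b16/s0 L1-HIT; vc=[11]
#7 0x4e→b19/s3 L1-HIT; vc=[11]
#8 0x2e→b11/s3 VC-HIT; vc=[19]
#9 0x4c→b19/s3 VC-HIT; vc=[11]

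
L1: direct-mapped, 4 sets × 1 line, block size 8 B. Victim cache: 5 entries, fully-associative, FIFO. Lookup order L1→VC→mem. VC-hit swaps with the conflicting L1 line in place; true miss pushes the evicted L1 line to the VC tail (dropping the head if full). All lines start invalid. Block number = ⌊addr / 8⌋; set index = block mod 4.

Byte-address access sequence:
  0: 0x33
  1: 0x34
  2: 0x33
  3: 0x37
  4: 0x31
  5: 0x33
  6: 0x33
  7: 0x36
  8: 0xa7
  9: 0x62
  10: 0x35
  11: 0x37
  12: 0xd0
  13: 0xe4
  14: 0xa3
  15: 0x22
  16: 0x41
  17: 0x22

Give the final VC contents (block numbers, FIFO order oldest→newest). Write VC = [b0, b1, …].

VC = [28, 6, 12, 20, 8]

0: 0x33 (blk 6, set 2) → MISS  vc=[]
1: 0x34 (blk 6, set 2) → L1-HIT  vc=[]
2: 0x33 (blk 6, set 2) → L1-HIT  vc=[]
3: 0x37 (blk 6, set 2) → L1-HIT  vc=[]
4: 0x31 (blk 6, set 2) → L1-HIT  vc=[]
5: 0x33 (blk 6, set 2) → L1-HIT  vc=[]
6: 0x33 (blk 6, set 2) → L1-HIT  vc=[]
7: 0x36 (blk 6, set 2) → L1-HIT  vc=[]
8: 0xa7 (blk 20, set 0) → MISS  vc=[]
9: 0x62 (blk 12, set 0) → MISS  vc=[20]
10: 0x35 (blk 6, set 2) → L1-HIT  vc=[20]
11: 0x37 (blk 6, set 2) → L1-HIT  vc=[20]
12: 0xd0 (blk 26, set 2) → MISS  vc=[20, 6]
13: 0xe4 (blk 28, set 0) → MISS  vc=[20, 6, 12]
14: 0xa3 (blk 20, set 0) → VC-HIT  vc=[28, 6, 12]
15: 0x22 (blk 4, set 0) → MISS  vc=[28, 6, 12, 20]
16: 0x41 (blk 8, set 0) → MISS  vc=[28, 6, 12, 20, 4]
17: 0x22 (blk 4, set 0) → VC-HIT  vc=[28, 6, 12, 20, 8]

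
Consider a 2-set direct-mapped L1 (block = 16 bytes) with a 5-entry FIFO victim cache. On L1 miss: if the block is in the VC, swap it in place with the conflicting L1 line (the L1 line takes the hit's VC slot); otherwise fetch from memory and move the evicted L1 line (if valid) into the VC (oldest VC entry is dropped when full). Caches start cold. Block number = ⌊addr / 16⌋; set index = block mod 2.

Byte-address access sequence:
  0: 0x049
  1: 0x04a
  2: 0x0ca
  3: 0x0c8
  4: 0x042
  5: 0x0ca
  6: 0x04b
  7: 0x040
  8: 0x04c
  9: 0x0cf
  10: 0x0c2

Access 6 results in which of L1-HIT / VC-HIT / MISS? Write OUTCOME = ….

#0 0x49→b4/s0 MISS; vc=[]
#1 0x4a→b4/s0 L1-HIT; vc=[]
#2 0xca→b12/s0 MISS; vc=[4]
#3 0xc8→b12/s0 L1-HIT; vc=[4]
#4 0x42→b4/s0 VC-HIT; vc=[12]
#5 0xca→b12/s0 VC-HIT; vc=[4]
#6 0x4b→b4/s0 VC-HIT; vc=[12]
#7 0x40→b4/s0 L1-HIT; vc=[12]
#8 0x4c→b4/s0 L1-HIT; vc=[12]
#9 0xcf→b12/s0 VC-HIT; vc=[4]
#10 0xc2→b12/s0 L1-HIT; vc=[4]

OUTCOME = VC-HIT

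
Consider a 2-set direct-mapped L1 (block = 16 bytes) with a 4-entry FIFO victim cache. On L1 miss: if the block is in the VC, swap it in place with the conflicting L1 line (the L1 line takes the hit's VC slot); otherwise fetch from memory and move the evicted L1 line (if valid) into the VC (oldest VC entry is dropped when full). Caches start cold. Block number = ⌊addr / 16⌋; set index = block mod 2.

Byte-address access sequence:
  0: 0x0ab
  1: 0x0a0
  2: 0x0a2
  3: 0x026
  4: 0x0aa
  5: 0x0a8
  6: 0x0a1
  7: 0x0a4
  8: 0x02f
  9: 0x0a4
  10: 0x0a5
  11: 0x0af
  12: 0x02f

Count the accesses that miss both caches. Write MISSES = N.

MISSES = 2

#0 0xab→b10/s0 MISS; vc=[]
#1 0xa0→b10/s0 L1-HIT; vc=[]
#2 0xa2→b10/s0 L1-HIT; vc=[]
#3 0x26→b2/s0 MISS; vc=[10]
#4 0xaa→b10/s0 VC-HIT; vc=[2]
#5 0xa8→b10/s0 L1-HIT; vc=[2]
#6 0xa1→b10/s0 L1-HIT; vc=[2]
#7 0xa4→b10/s0 L1-HIT; vc=[2]
#8 0x2f→b2/s0 VC-HIT; vc=[10]
#9 0xa4→b10/s0 VC-HIT; vc=[2]
#10 0xa5→b10/s0 L1-HIT; vc=[2]
#11 0xaf→b10/s0 L1-HIT; vc=[2]
#12 0x2f→b2/s0 VC-HIT; vc=[10]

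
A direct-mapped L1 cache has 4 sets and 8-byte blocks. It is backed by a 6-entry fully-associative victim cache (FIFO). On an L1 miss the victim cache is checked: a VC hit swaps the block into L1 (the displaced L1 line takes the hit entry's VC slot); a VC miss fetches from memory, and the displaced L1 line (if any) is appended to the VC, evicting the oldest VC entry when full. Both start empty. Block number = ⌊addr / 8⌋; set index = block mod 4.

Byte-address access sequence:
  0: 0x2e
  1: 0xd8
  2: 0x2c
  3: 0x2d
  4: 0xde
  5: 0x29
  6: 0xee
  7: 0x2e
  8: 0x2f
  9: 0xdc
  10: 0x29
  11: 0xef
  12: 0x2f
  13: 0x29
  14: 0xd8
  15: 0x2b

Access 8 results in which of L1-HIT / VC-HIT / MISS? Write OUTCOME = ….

OUTCOME = L1-HIT

0: 0x2e (blk 5, set 1) → MISS  vc=[]
1: 0xd8 (blk 27, set 3) → MISS  vc=[]
2: 0x2c (blk 5, set 1) → L1-HIT  vc=[]
3: 0x2d (blk 5, set 1) → L1-HIT  vc=[]
4: 0xde (blk 27, set 3) → L1-HIT  vc=[]
5: 0x29 (blk 5, set 1) → L1-HIT  vc=[]
6: 0xee (blk 29, set 1) → MISS  vc=[5]
7: 0x2e (blk 5, set 1) → VC-HIT  vc=[29]
8: 0x2f (blk 5, set 1) → L1-HIT  vc=[29]
9: 0xdc (blk 27, set 3) → L1-HIT  vc=[29]
10: 0x29 (blk 5, set 1) → L1-HIT  vc=[29]
11: 0xef (blk 29, set 1) → VC-HIT  vc=[5]
12: 0x2f (blk 5, set 1) → VC-HIT  vc=[29]
13: 0x29 (blk 5, set 1) → L1-HIT  vc=[29]
14: 0xd8 (blk 27, set 3) → L1-HIT  vc=[29]
15: 0x2b (blk 5, set 1) → L1-HIT  vc=[29]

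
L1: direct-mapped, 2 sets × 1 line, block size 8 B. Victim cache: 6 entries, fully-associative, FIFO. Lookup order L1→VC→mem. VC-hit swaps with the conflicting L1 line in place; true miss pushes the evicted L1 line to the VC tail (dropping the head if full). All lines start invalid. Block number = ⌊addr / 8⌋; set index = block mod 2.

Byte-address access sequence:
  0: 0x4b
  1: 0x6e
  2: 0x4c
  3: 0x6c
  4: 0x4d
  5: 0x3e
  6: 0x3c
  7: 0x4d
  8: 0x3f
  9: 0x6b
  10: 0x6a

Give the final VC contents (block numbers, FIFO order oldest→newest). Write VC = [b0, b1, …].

0: 0x4b (blk 9, set 1) → MISS  vc=[]
1: 0x6e (blk 13, set 1) → MISS  vc=[9]
2: 0x4c (blk 9, set 1) → VC-HIT  vc=[13]
3: 0x6c (blk 13, set 1) → VC-HIT  vc=[9]
4: 0x4d (blk 9, set 1) → VC-HIT  vc=[13]
5: 0x3e (blk 7, set 1) → MISS  vc=[13, 9]
6: 0x3c (blk 7, set 1) → L1-HIT  vc=[13, 9]
7: 0x4d (blk 9, set 1) → VC-HIT  vc=[13, 7]
8: 0x3f (blk 7, set 1) → VC-HIT  vc=[13, 9]
9: 0x6b (blk 13, set 1) → VC-HIT  vc=[7, 9]
10: 0x6a (blk 13, set 1) → L1-HIT  vc=[7, 9]

VC = [7, 9]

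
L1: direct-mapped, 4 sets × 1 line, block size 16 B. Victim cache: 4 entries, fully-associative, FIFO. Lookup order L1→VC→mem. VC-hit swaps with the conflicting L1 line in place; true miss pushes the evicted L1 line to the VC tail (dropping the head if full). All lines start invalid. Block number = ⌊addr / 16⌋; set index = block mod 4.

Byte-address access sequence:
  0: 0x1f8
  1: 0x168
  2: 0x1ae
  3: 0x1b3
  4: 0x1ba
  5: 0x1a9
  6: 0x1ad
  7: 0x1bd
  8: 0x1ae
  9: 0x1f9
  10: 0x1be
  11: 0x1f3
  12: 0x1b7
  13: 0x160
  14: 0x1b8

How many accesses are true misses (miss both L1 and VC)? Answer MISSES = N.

MISSES = 4

#0 0x1f8→b31/s3 MISS; vc=[]
#1 0x168→b22/s2 MISS; vc=[]
#2 0x1ae→b26/s2 MISS; vc=[22]
#3 0x1b3→b27/s3 MISS; vc=[22,31]
#4 0x1ba→b27/s3 L1-HIT; vc=[22,31]
#5 0x1a9→b26/s2 L1-HIT; vc=[22,31]
#6 0x1ad→b26/s2 L1-HIT; vc=[22,31]
#7 0x1bd→b27/s3 L1-HIT; vc=[22,31]
#8 0x1ae→b26/s2 L1-HIT; vc=[22,31]
#9 0x1f9→b31/s3 VC-HIT; vc=[22,27]
#10 0x1be→b27/s3 VC-HIT; vc=[22,31]
#11 0x1f3→b31/s3 VC-HIT; vc=[22,27]
#12 0x1b7→b27/s3 VC-HIT; vc=[22,31]
#13 0x160→b22/s2 VC-HIT; vc=[26,31]
#14 0x1b8→b27/s3 L1-HIT; vc=[26,31]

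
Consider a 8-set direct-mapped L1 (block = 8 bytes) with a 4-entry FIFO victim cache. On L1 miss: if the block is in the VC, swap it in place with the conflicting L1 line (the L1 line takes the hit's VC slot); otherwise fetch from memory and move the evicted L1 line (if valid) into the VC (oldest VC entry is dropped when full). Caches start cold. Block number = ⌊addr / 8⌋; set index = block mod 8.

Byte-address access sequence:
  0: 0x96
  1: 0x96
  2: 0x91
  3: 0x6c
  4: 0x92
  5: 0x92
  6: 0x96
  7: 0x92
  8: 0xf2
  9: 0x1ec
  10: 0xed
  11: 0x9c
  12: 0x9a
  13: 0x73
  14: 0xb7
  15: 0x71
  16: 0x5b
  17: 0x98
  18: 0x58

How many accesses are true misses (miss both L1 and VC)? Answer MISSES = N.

0: 0x96 (blk 18, set 2) → MISS  vc=[]
1: 0x96 (blk 18, set 2) → L1-HIT  vc=[]
2: 0x91 (blk 18, set 2) → L1-HIT  vc=[]
3: 0x6c (blk 13, set 5) → MISS  vc=[]
4: 0x92 (blk 18, set 2) → L1-HIT  vc=[]
5: 0x92 (blk 18, set 2) → L1-HIT  vc=[]
6: 0x96 (blk 18, set 2) → L1-HIT  vc=[]
7: 0x92 (blk 18, set 2) → L1-HIT  vc=[]
8: 0xf2 (blk 30, set 6) → MISS  vc=[]
9: 0x1ec (blk 61, set 5) → MISS  vc=[13]
10: 0xed (blk 29, set 5) → MISS  vc=[13, 61]
11: 0x9c (blk 19, set 3) → MISS  vc=[13, 61]
12: 0x9a (blk 19, set 3) → L1-HIT  vc=[13, 61]
13: 0x73 (blk 14, set 6) → MISS  vc=[13, 61, 30]
14: 0xb7 (blk 22, set 6) → MISS  vc=[13, 61, 30, 14]
15: 0x71 (blk 14, set 6) → VC-HIT  vc=[13, 61, 30, 22]
16: 0x5b (blk 11, set 3) → MISS  vc=[61, 30, 22, 19]
17: 0x98 (blk 19, set 3) → VC-HIT  vc=[61, 30, 22, 11]
18: 0x58 (blk 11, set 3) → VC-HIT  vc=[61, 30, 22, 19]

MISSES = 9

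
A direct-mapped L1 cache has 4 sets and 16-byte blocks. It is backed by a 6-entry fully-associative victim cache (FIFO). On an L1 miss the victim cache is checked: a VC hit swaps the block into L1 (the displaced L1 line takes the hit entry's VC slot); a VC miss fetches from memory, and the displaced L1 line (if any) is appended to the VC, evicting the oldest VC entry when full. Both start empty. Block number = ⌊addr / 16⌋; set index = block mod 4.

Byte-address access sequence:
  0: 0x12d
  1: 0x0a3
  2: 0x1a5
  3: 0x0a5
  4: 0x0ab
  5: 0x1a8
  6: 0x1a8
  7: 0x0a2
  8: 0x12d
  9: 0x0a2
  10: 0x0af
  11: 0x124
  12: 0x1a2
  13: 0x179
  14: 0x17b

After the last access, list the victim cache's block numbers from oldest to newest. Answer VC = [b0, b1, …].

#0 0x12d→b18/s2 MISS; vc=[]
#1 0xa3→b10/s2 MISS; vc=[18]
#2 0x1a5→b26/s2 MISS; vc=[18,10]
#3 0xa5→b10/s2 VC-HIT; vc=[18,26]
#4 0xab→b10/s2 L1-HIT; vc=[18,26]
#5 0x1a8→b26/s2 VC-HIT; vc=[18,10]
#6 0x1a8→b26/s2 L1-HIT; vc=[18,10]
#7 0xa2→b10/s2 VC-HIT; vc=[18,26]
#8 0x12d→b18/s2 VC-HIT; vc=[10,26]
#9 0xa2→b10/s2 VC-HIT; vc=[18,26]
#10 0xaf→b10/s2 L1-HIT; vc=[18,26]
#11 0x124→b18/s2 VC-HIT; vc=[10,26]
#12 0x1a2→b26/s2 VC-HIT; vc=[10,18]
#13 0x179→b23/s3 MISS; vc=[10,18]
#14 0x17b→b23/s3 L1-HIT; vc=[10,18]

VC = [10, 18]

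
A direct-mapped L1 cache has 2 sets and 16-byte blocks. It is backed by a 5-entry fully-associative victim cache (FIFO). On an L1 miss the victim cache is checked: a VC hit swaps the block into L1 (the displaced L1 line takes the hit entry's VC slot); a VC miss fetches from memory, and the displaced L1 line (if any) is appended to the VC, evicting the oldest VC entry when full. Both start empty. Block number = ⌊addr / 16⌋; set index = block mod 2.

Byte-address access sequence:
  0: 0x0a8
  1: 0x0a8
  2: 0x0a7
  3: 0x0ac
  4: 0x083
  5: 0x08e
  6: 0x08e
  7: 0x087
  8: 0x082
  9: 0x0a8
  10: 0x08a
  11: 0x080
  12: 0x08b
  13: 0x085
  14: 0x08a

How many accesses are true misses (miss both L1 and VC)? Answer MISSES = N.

0: 0xa8 (blk 10, set 0) → MISS  vc=[]
1: 0xa8 (blk 10, set 0) → L1-HIT  vc=[]
2: 0xa7 (blk 10, set 0) → L1-HIT  vc=[]
3: 0xac (blk 10, set 0) → L1-HIT  vc=[]
4: 0x83 (blk 8, set 0) → MISS  vc=[10]
5: 0x8e (blk 8, set 0) → L1-HIT  vc=[10]
6: 0x8e (blk 8, set 0) → L1-HIT  vc=[10]
7: 0x87 (blk 8, set 0) → L1-HIT  vc=[10]
8: 0x82 (blk 8, set 0) → L1-HIT  vc=[10]
9: 0xa8 (blk 10, set 0) → VC-HIT  vc=[8]
10: 0x8a (blk 8, set 0) → VC-HIT  vc=[10]
11: 0x80 (blk 8, set 0) → L1-HIT  vc=[10]
12: 0x8b (blk 8, set 0) → L1-HIT  vc=[10]
13: 0x85 (blk 8, set 0) → L1-HIT  vc=[10]
14: 0x8a (blk 8, set 0) → L1-HIT  vc=[10]

MISSES = 2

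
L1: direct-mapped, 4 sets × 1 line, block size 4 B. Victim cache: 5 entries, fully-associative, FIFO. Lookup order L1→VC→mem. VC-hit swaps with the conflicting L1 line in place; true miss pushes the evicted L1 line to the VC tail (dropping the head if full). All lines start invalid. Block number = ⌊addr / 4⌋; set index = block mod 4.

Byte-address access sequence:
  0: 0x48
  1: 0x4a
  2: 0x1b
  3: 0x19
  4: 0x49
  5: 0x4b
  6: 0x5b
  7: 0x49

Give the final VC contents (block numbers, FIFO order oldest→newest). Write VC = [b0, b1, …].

  [0] addr=0x48 blk=18 s=2: MISS | VC []
  [1] addr=0x4a blk=18 s=2: L1-HIT | VC []
  [2] addr=0x1b blk=6 s=2: MISS | VC [18]
  [3] addr=0x19 blk=6 s=2: L1-HIT | VC [18]
  [4] addr=0x49 blk=18 s=2: VC-HIT | VC [6]
  [5] addr=0x4b blk=18 s=2: L1-HIT | VC [6]
  [6] addr=0x5b blk=22 s=2: MISS | VC [6, 18]
  [7] addr=0x49 blk=18 s=2: VC-HIT | VC [6, 22]

VC = [6, 22]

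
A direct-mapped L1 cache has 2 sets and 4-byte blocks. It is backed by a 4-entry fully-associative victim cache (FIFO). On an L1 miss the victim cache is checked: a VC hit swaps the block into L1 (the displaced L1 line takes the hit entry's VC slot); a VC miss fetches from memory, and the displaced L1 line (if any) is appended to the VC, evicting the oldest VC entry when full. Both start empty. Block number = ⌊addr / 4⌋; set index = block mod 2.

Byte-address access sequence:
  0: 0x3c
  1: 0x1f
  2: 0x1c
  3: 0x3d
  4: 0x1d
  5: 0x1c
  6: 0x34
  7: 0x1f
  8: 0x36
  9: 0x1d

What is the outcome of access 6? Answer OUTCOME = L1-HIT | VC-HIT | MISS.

OUTCOME = MISS

#0 0x3c→b15/s1 MISS; vc=[]
#1 0x1f→b7/s1 MISS; vc=[15]
#2 0x1c→b7/s1 L1-HIT; vc=[15]
#3 0x3d→b15/s1 VC-HIT; vc=[7]
#4 0x1d→b7/s1 VC-HIT; vc=[15]
#5 0x1c→b7/s1 L1-HIT; vc=[15]
#6 0x34→b13/s1 MISS; vc=[15,7]
#7 0x1f→b7/s1 VC-HIT; vc=[15,13]
#8 0x36→b13/s1 VC-HIT; vc=[15,7]
#9 0x1d→b7/s1 VC-HIT; vc=[15,13]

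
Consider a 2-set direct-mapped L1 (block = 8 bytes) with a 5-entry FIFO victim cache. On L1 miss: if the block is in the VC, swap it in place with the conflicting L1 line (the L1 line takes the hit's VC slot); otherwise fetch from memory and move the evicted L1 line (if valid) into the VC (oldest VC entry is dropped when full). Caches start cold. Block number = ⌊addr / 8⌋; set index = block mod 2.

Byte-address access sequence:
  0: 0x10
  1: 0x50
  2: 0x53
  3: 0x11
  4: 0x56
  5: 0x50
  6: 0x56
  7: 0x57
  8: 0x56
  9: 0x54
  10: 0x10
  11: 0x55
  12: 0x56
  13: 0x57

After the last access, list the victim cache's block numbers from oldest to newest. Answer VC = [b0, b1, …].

0: 0x10 (blk 2, set 0) → MISS  vc=[]
1: 0x50 (blk 10, set 0) → MISS  vc=[2]
2: 0x53 (blk 10, set 0) → L1-HIT  vc=[2]
3: 0x11 (blk 2, set 0) → VC-HIT  vc=[10]
4: 0x56 (blk 10, set 0) → VC-HIT  vc=[2]
5: 0x50 (blk 10, set 0) → L1-HIT  vc=[2]
6: 0x56 (blk 10, set 0) → L1-HIT  vc=[2]
7: 0x57 (blk 10, set 0) → L1-HIT  vc=[2]
8: 0x56 (blk 10, set 0) → L1-HIT  vc=[2]
9: 0x54 (blk 10, set 0) → L1-HIT  vc=[2]
10: 0x10 (blk 2, set 0) → VC-HIT  vc=[10]
11: 0x55 (blk 10, set 0) → VC-HIT  vc=[2]
12: 0x56 (blk 10, set 0) → L1-HIT  vc=[2]
13: 0x57 (blk 10, set 0) → L1-HIT  vc=[2]

VC = [2]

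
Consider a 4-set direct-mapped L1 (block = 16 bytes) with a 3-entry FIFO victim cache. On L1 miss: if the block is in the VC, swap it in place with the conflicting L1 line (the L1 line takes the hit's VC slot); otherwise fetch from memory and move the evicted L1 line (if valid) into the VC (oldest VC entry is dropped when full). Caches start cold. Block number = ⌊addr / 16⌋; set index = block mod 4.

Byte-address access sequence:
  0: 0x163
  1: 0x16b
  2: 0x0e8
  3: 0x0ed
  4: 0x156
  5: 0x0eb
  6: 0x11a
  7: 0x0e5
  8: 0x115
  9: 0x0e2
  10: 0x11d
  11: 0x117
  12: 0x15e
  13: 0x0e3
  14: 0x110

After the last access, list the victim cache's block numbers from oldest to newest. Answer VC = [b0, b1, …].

0: 0x163 (blk 22, set 2) → MISS  vc=[]
1: 0x16b (blk 22, set 2) → L1-HIT  vc=[]
2: 0xe8 (blk 14, set 2) → MISS  vc=[22]
3: 0xed (blk 14, set 2) → L1-HIT  vc=[22]
4: 0x156 (blk 21, set 1) → MISS  vc=[22]
5: 0xeb (blk 14, set 2) → L1-HIT  vc=[22]
6: 0x11a (blk 17, set 1) → MISS  vc=[22, 21]
7: 0xe5 (blk 14, set 2) → L1-HIT  vc=[22, 21]
8: 0x115 (blk 17, set 1) → L1-HIT  vc=[22, 21]
9: 0xe2 (blk 14, set 2) → L1-HIT  vc=[22, 21]
10: 0x11d (blk 17, set 1) → L1-HIT  vc=[22, 21]
11: 0x117 (blk 17, set 1) → L1-HIT  vc=[22, 21]
12: 0x15e (blk 21, set 1) → VC-HIT  vc=[22, 17]
13: 0xe3 (blk 14, set 2) → L1-HIT  vc=[22, 17]
14: 0x110 (blk 17, set 1) → VC-HIT  vc=[22, 21]

VC = [22, 21]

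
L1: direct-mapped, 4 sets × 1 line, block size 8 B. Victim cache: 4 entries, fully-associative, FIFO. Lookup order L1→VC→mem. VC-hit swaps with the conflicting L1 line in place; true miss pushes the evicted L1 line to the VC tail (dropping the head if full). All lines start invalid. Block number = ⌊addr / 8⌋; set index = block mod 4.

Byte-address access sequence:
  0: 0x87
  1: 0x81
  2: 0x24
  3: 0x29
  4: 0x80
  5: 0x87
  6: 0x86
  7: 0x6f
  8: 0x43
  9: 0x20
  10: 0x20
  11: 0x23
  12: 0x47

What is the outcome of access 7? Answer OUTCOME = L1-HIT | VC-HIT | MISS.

#0 0x87→b16/s0 MISS; vc=[]
#1 0x81→b16/s0 L1-HIT; vc=[]
#2 0x24→b4/s0 MISS; vc=[16]
#3 0x29→b5/s1 MISS; vc=[16]
#4 0x80→b16/s0 VC-HIT; vc=[4]
#5 0x87→b16/s0 L1-HIT; vc=[4]
#6 0x86→b16/s0 L1-HIT; vc=[4]
#7 0x6f→b13/s1 MISS; vc=[4,5]
#8 0x43→b8/s0 MISS; vc=[4,5,16]
#9 0x20→b4/s0 VC-HIT; vc=[8,5,16]
#10 0x20→b4/s0 L1-HIT; vc=[8,5,16]
#11 0x23→b4/s0 L1-HIT; vc=[8,5,16]
#12 0x47→b8/s0 VC-HIT; vc=[4,5,16]

OUTCOME = MISS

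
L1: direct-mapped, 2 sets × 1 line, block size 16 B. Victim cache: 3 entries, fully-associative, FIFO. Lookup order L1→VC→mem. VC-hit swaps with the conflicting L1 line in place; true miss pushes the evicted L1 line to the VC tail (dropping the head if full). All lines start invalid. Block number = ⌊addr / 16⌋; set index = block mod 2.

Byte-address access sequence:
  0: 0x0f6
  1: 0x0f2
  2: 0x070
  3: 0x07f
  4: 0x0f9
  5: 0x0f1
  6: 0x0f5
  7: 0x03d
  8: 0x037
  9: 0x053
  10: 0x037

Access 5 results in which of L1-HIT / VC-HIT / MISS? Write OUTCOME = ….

0: 0xf6 (blk 15, set 1) → MISS  vc=[]
1: 0xf2 (blk 15, set 1) → L1-HIT  vc=[]
2: 0x70 (blk 7, set 1) → MISS  vc=[15]
3: 0x7f (blk 7, set 1) → L1-HIT  vc=[15]
4: 0xf9 (blk 15, set 1) → VC-HIT  vc=[7]
5: 0xf1 (blk 15, set 1) → L1-HIT  vc=[7]
6: 0xf5 (blk 15, set 1) → L1-HIT  vc=[7]
7: 0x3d (blk 3, set 1) → MISS  vc=[7, 15]
8: 0x37 (blk 3, set 1) → L1-HIT  vc=[7, 15]
9: 0x53 (blk 5, set 1) → MISS  vc=[7, 15, 3]
10: 0x37 (blk 3, set 1) → VC-HIT  vc=[7, 15, 5]

OUTCOME = L1-HIT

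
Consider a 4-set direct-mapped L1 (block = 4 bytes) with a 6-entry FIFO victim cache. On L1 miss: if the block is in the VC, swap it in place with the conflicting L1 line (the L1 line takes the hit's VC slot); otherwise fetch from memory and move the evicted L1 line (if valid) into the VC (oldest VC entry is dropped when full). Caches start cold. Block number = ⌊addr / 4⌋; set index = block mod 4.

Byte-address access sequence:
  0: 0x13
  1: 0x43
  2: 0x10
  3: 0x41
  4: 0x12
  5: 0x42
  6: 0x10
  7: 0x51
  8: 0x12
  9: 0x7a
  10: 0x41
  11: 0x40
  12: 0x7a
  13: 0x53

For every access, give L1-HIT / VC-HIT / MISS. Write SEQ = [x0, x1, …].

  [0] addr=0x13 blk=4 s=0: MISS | VC []
  [1] addr=0x43 blk=16 s=0: MISS | VC [4]
  [2] addr=0x10 blk=4 s=0: VC-HIT | VC [16]
  [3] addr=0x41 blk=16 s=0: VC-HIT | VC [4]
  [4] addr=0x12 blk=4 s=0: VC-HIT | VC [16]
  [5] addr=0x42 blk=16 s=0: VC-HIT | VC [4]
  [6] addr=0x10 blk=4 s=0: VC-HIT | VC [16]
  [7] addr=0x51 blk=20 s=0: MISS | VC [16, 4]
  [8] addr=0x12 blk=4 s=0: VC-HIT | VC [16, 20]
  [9] addr=0x7a blk=30 s=2: MISS | VC [16, 20]
  [10] addr=0x41 blk=16 s=0: VC-HIT | VC [4, 20]
  [11] addr=0x40 blk=16 s=0: L1-HIT | VC [4, 20]
  [12] addr=0x7a blk=30 s=2: L1-HIT | VC [4, 20]
  [13] addr=0x53 blk=20 s=0: VC-HIT | VC [4, 16]

SEQ = [MISS, MISS, VC-HIT, VC-HIT, VC-HIT, VC-HIT, VC-HIT, MISS, VC-HIT, MISS, VC-HIT, L1-HIT, L1-HIT, VC-HIT]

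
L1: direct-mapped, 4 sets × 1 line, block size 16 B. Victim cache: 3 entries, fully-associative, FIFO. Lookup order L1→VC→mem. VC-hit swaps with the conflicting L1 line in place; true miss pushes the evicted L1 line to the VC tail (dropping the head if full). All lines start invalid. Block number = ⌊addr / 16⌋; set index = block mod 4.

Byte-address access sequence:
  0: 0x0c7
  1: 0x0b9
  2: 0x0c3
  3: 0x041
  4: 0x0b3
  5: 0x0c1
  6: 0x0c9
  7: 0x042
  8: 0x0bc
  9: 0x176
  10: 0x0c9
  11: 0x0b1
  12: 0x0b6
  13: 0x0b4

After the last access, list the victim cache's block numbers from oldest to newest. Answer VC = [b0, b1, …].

VC = [4, 23]

0: 0xc7 (blk 12, set 0) → MISS  vc=[]
1: 0xb9 (blk 11, set 3) → MISS  vc=[]
2: 0xc3 (blk 12, set 0) → L1-HIT  vc=[]
3: 0x41 (blk 4, set 0) → MISS  vc=[12]
4: 0xb3 (blk 11, set 3) → L1-HIT  vc=[12]
5: 0xc1 (blk 12, set 0) → VC-HIT  vc=[4]
6: 0xc9 (blk 12, set 0) → L1-HIT  vc=[4]
7: 0x42 (blk 4, set 0) → VC-HIT  vc=[12]
8: 0xbc (blk 11, set 3) → L1-HIT  vc=[12]
9: 0x176 (blk 23, set 3) → MISS  vc=[12, 11]
10: 0xc9 (blk 12, set 0) → VC-HIT  vc=[4, 11]
11: 0xb1 (blk 11, set 3) → VC-HIT  vc=[4, 23]
12: 0xb6 (blk 11, set 3) → L1-HIT  vc=[4, 23]
13: 0xb4 (blk 11, set 3) → L1-HIT  vc=[4, 23]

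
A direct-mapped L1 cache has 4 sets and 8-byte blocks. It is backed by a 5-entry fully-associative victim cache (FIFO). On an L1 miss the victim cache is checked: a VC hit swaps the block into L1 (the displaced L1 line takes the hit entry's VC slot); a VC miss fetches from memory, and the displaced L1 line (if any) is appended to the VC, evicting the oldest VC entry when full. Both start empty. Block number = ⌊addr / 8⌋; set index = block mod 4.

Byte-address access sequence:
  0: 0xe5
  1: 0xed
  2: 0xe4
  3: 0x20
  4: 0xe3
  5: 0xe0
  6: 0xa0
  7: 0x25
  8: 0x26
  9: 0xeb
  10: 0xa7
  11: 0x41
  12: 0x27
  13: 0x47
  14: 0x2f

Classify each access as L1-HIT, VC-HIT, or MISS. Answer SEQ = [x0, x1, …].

  [0] addr=0xe5 blk=28 s=0: MISS | VC []
  [1] addr=0xed blk=29 s=1: MISS | VC []
  [2] addr=0xe4 blk=28 s=0: L1-HIT | VC []
  [3] addr=0x20 blk=4 s=0: MISS | VC [28]
  [4] addr=0xe3 blk=28 s=0: VC-HIT | VC [4]
  [5] addr=0xe0 blk=28 s=0: L1-HIT | VC [4]
  [6] addr=0xa0 blk=20 s=0: MISS | VC [4, 28]
  [7] addr=0x25 blk=4 s=0: VC-HIT | VC [20, 28]
  [8] addr=0x26 blk=4 s=0: L1-HIT | VC [20, 28]
  [9] addr=0xeb blk=29 s=1: L1-HIT | VC [20, 28]
  [10] addr=0xa7 blk=20 s=0: VC-HIT | VC [4, 28]
  [11] addr=0x41 blk=8 s=0: MISS | VC [4, 28, 20]
  [12] addr=0x27 blk=4 s=0: VC-HIT | VC [8, 28, 20]
  [13] addr=0x47 blk=8 s=0: VC-HIT | VC [4, 28, 20]
  [14] addr=0x2f blk=5 s=1: MISS | VC [4, 28, 20, 29]

SEQ = [MISS, MISS, L1-HIT, MISS, VC-HIT, L1-HIT, MISS, VC-HIT, L1-HIT, L1-HIT, VC-HIT, MISS, VC-HIT, VC-HIT, MISS]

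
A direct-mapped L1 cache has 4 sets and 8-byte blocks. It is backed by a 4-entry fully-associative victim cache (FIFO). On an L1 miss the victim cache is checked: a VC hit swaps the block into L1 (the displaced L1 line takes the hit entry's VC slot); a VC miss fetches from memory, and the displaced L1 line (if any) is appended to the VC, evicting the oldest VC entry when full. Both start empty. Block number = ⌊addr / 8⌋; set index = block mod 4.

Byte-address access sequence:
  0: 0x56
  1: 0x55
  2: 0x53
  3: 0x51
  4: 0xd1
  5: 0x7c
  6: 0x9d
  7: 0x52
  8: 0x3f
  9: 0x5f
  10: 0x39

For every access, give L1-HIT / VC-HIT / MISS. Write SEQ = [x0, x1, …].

  [0] addr=0x56 blk=10 s=2: MISS | VC []
  [1] addr=0x55 blk=10 s=2: L1-HIT | VC []
  [2] addr=0x53 blk=10 s=2: L1-HIT | VC []
  [3] addr=0x51 blk=10 s=2: L1-HIT | VC []
  [4] addr=0xd1 blk=26 s=2: MISS | VC [10]
  [5] addr=0x7c blk=15 s=3: MISS | VC [10]
  [6] addr=0x9d blk=19 s=3: MISS | VC [10, 15]
  [7] addr=0x52 blk=10 s=2: VC-HIT | VC [26, 15]
  [8] addr=0x3f blk=7 s=3: MISS | VC [26, 15, 19]
  [9] addr=0x5f blk=11 s=3: MISS | VC [26, 15, 19, 7]
  [10] addr=0x39 blk=7 s=3: VC-HIT | VC [26, 15, 19, 11]

SEQ = [MISS, L1-HIT, L1-HIT, L1-HIT, MISS, MISS, MISS, VC-HIT, MISS, MISS, VC-HIT]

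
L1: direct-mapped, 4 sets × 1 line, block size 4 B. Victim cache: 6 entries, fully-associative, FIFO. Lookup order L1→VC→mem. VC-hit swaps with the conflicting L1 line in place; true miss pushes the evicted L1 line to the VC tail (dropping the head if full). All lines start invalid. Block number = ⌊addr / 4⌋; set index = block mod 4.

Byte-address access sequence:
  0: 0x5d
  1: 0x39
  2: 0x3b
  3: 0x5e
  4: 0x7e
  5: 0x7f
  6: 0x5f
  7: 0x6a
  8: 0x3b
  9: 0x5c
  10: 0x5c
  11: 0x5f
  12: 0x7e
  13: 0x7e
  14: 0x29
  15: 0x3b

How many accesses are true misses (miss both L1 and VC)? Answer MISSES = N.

MISSES = 5

0: 0x5d (blk 23, set 3) → MISS  vc=[]
1: 0x39 (blk 14, set 2) → MISS  vc=[]
2: 0x3b (blk 14, set 2) → L1-HIT  vc=[]
3: 0x5e (blk 23, set 3) → L1-HIT  vc=[]
4: 0x7e (blk 31, set 3) → MISS  vc=[23]
5: 0x7f (blk 31, set 3) → L1-HIT  vc=[23]
6: 0x5f (blk 23, set 3) → VC-HIT  vc=[31]
7: 0x6a (blk 26, set 2) → MISS  vc=[31, 14]
8: 0x3b (blk 14, set 2) → VC-HIT  vc=[31, 26]
9: 0x5c (blk 23, set 3) → L1-HIT  vc=[31, 26]
10: 0x5c (blk 23, set 3) → L1-HIT  vc=[31, 26]
11: 0x5f (blk 23, set 3) → L1-HIT  vc=[31, 26]
12: 0x7e (blk 31, set 3) → VC-HIT  vc=[23, 26]
13: 0x7e (blk 31, set 3) → L1-HIT  vc=[23, 26]
14: 0x29 (blk 10, set 2) → MISS  vc=[23, 26, 14]
15: 0x3b (blk 14, set 2) → VC-HIT  vc=[23, 26, 10]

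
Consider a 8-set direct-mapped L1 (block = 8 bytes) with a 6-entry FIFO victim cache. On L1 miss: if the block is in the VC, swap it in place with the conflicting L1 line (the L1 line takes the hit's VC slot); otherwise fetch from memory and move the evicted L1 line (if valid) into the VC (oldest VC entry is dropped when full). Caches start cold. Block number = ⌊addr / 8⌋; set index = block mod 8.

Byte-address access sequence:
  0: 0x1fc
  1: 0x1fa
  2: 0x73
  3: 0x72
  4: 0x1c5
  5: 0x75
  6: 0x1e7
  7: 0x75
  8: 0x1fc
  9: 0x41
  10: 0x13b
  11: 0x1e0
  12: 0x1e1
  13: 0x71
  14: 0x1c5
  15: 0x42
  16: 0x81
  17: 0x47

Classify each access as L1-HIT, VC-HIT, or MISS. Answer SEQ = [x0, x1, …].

SEQ = [MISS, L1-HIT, MISS, L1-HIT, MISS, L1-HIT, MISS, L1-HIT, L1-HIT, MISS, MISS, L1-HIT, L1-HIT, L1-HIT, VC-HIT, VC-HIT, MISS, VC-HIT]

#0 0x1fc→b63/s7 MISS; vc=[]
#1 0x1fa→b63/s7 L1-HIT; vc=[]
#2 0x73→b14/s6 MISS; vc=[]
#3 0x72→b14/s6 L1-HIT; vc=[]
#4 0x1c5→b56/s0 MISS; vc=[]
#5 0x75→b14/s6 L1-HIT; vc=[]
#6 0x1e7→b60/s4 MISS; vc=[]
#7 0x75→b14/s6 L1-HIT; vc=[]
#8 0x1fc→b63/s7 L1-HIT; vc=[]
#9 0x41→b8/s0 MISS; vc=[56]
#10 0x13b→b39/s7 MISS; vc=[56,63]
#11 0x1e0→b60/s4 L1-HIT; vc=[56,63]
#12 0x1e1→b60/s4 L1-HIT; vc=[56,63]
#13 0x71→b14/s6 L1-HIT; vc=[56,63]
#14 0x1c5→b56/s0 VC-HIT; vc=[8,63]
#15 0x42→b8/s0 VC-HIT; vc=[56,63]
#16 0x81→b16/s0 MISS; vc=[56,63,8]
#17 0x47→b8/s0 VC-HIT; vc=[56,63,16]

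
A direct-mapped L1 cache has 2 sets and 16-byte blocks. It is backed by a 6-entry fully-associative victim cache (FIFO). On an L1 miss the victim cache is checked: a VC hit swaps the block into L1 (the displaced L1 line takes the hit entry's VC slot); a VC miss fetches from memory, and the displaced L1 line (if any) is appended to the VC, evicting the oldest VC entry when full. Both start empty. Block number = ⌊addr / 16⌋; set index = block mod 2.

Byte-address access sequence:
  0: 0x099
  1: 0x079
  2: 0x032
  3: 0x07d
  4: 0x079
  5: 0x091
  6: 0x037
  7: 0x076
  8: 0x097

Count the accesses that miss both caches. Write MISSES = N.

MISSES = 3

  [0] addr=0x99 blk=9 s=1: MISS | VC []
  [1] addr=0x79 blk=7 s=1: MISS | VC [9]
  [2] addr=0x32 blk=3 s=1: MISS | VC [9, 7]
  [3] addr=0x7d blk=7 s=1: VC-HIT | VC [9, 3]
  [4] addr=0x79 blk=7 s=1: L1-HIT | VC [9, 3]
  [5] addr=0x91 blk=9 s=1: VC-HIT | VC [7, 3]
  [6] addr=0x37 blk=3 s=1: VC-HIT | VC [7, 9]
  [7] addr=0x76 blk=7 s=1: VC-HIT | VC [3, 9]
  [8] addr=0x97 blk=9 s=1: VC-HIT | VC [3, 7]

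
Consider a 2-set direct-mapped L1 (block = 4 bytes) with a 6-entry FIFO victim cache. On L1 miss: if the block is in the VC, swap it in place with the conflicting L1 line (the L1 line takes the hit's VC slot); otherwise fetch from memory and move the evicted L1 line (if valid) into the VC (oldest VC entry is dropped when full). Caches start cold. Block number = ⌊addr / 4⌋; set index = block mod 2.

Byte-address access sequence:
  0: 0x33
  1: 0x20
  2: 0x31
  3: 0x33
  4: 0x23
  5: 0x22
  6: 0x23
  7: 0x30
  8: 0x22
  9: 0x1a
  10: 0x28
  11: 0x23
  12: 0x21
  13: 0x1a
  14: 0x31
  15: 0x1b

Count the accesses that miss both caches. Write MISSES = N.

MISSES = 4

0: 0x33 (blk 12, set 0) → MISS  vc=[]
1: 0x20 (blk 8, set 0) → MISS  vc=[12]
2: 0x31 (blk 12, set 0) → VC-HIT  vc=[8]
3: 0x33 (blk 12, set 0) → L1-HIT  vc=[8]
4: 0x23 (blk 8, set 0) → VC-HIT  vc=[12]
5: 0x22 (blk 8, set 0) → L1-HIT  vc=[12]
6: 0x23 (blk 8, set 0) → L1-HIT  vc=[12]
7: 0x30 (blk 12, set 0) → VC-HIT  vc=[8]
8: 0x22 (blk 8, set 0) → VC-HIT  vc=[12]
9: 0x1a (blk 6, set 0) → MISS  vc=[12, 8]
10: 0x28 (blk 10, set 0) → MISS  vc=[12, 8, 6]
11: 0x23 (blk 8, set 0) → VC-HIT  vc=[12, 10, 6]
12: 0x21 (blk 8, set 0) → L1-HIT  vc=[12, 10, 6]
13: 0x1a (blk 6, set 0) → VC-HIT  vc=[12, 10, 8]
14: 0x31 (blk 12, set 0) → VC-HIT  vc=[6, 10, 8]
15: 0x1b (blk 6, set 0) → VC-HIT  vc=[12, 10, 8]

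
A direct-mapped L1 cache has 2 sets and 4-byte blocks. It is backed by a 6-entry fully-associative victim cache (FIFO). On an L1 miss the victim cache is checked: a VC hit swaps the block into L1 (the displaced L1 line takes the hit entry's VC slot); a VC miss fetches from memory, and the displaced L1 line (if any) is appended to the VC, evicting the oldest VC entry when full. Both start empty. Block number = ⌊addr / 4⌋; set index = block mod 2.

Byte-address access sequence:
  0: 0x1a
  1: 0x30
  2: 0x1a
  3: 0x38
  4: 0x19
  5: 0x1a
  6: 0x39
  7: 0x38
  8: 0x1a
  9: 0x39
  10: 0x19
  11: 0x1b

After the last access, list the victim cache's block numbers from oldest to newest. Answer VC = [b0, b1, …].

VC = [12, 14]

  [0] addr=0x1a blk=6 s=0: MISS | VC []
  [1] addr=0x30 blk=12 s=0: MISS | VC [6]
  [2] addr=0x1a blk=6 s=0: VC-HIT | VC [12]
  [3] addr=0x38 blk=14 s=0: MISS | VC [12, 6]
  [4] addr=0x19 blk=6 s=0: VC-HIT | VC [12, 14]
  [5] addr=0x1a blk=6 s=0: L1-HIT | VC [12, 14]
  [6] addr=0x39 blk=14 s=0: VC-HIT | VC [12, 6]
  [7] addr=0x38 blk=14 s=0: L1-HIT | VC [12, 6]
  [8] addr=0x1a blk=6 s=0: VC-HIT | VC [12, 14]
  [9] addr=0x39 blk=14 s=0: VC-HIT | VC [12, 6]
  [10] addr=0x19 blk=6 s=0: VC-HIT | VC [12, 14]
  [11] addr=0x1b blk=6 s=0: L1-HIT | VC [12, 14]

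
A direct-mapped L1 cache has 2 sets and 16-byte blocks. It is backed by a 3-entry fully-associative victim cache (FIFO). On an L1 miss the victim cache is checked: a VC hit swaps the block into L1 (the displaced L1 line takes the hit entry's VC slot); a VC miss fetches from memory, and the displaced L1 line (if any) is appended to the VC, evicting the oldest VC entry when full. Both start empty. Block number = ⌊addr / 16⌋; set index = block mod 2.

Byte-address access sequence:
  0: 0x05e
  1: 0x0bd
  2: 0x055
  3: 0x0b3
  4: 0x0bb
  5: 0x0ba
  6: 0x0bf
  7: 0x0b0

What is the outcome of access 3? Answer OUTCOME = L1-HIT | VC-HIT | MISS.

OUTCOME = VC-HIT

#0 0x5e→b5/s1 MISS; vc=[]
#1 0xbd→b11/s1 MISS; vc=[5]
#2 0x55→b5/s1 VC-HIT; vc=[11]
#3 0xb3→b11/s1 VC-HIT; vc=[5]
#4 0xbb→b11/s1 L1-HIT; vc=[5]
#5 0xba→b11/s1 L1-HIT; vc=[5]
#6 0xbf→b11/s1 L1-HIT; vc=[5]
#7 0xb0→b11/s1 L1-HIT; vc=[5]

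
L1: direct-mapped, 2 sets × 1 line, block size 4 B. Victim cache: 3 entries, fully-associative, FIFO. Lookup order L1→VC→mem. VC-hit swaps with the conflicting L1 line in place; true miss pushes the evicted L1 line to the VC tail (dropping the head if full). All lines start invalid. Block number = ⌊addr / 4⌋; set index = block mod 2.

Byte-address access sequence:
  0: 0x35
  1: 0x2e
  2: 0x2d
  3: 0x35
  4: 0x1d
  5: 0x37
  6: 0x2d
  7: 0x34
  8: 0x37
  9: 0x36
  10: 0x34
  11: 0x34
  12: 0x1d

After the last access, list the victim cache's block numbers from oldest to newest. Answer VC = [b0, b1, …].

VC = [11, 13]

  [0] addr=0x35 blk=13 s=1: MISS | VC []
  [1] addr=0x2e blk=11 s=1: MISS | VC [13]
  [2] addr=0x2d blk=11 s=1: L1-HIT | VC [13]
  [3] addr=0x35 blk=13 s=1: VC-HIT | VC [11]
  [4] addr=0x1d blk=7 s=1: MISS | VC [11, 13]
  [5] addr=0x37 blk=13 s=1: VC-HIT | VC [11, 7]
  [6] addr=0x2d blk=11 s=1: VC-HIT | VC [13, 7]
  [7] addr=0x34 blk=13 s=1: VC-HIT | VC [11, 7]
  [8] addr=0x37 blk=13 s=1: L1-HIT | VC [11, 7]
  [9] addr=0x36 blk=13 s=1: L1-HIT | VC [11, 7]
  [10] addr=0x34 blk=13 s=1: L1-HIT | VC [11, 7]
  [11] addr=0x34 blk=13 s=1: L1-HIT | VC [11, 7]
  [12] addr=0x1d blk=7 s=1: VC-HIT | VC [11, 13]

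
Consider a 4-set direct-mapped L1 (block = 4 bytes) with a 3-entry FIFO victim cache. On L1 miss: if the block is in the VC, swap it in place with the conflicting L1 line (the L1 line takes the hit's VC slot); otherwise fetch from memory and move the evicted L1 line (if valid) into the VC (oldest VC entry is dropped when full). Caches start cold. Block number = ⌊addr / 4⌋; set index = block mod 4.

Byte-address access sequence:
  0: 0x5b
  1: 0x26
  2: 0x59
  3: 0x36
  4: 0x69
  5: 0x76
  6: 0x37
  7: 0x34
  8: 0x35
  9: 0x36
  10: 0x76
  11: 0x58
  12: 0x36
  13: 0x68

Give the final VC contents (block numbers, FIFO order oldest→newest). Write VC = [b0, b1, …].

VC = [9, 22, 29]

  [0] addr=0x5b blk=22 s=2: MISS | VC []
  [1] addr=0x26 blk=9 s=1: MISS | VC []
  [2] addr=0x59 blk=22 s=2: L1-HIT | VC []
  [3] addr=0x36 blk=13 s=1: MISS | VC [9]
  [4] addr=0x69 blk=26 s=2: MISS | VC [9, 22]
  [5] addr=0x76 blk=29 s=1: MISS | VC [9, 22, 13]
  [6] addr=0x37 blk=13 s=1: VC-HIT | VC [9, 22, 29]
  [7] addr=0x34 blk=13 s=1: L1-HIT | VC [9, 22, 29]
  [8] addr=0x35 blk=13 s=1: L1-HIT | VC [9, 22, 29]
  [9] addr=0x36 blk=13 s=1: L1-HIT | VC [9, 22, 29]
  [10] addr=0x76 blk=29 s=1: VC-HIT | VC [9, 22, 13]
  [11] addr=0x58 blk=22 s=2: VC-HIT | VC [9, 26, 13]
  [12] addr=0x36 blk=13 s=1: VC-HIT | VC [9, 26, 29]
  [13] addr=0x68 blk=26 s=2: VC-HIT | VC [9, 22, 29]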